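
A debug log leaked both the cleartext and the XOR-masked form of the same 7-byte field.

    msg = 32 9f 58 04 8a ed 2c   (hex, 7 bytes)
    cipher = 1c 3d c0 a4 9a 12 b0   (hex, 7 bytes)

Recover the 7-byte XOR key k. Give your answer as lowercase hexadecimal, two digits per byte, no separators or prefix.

2ea298a010ff9c

Since cipher = msg ⊕ k, XORing both sides with msg gives k = msg ⊕ cipher.
byte 0: 32 XOR 1c = 2e
byte 1: 9f XOR 3d = a2
byte 2: 58 XOR c0 = 98
byte 3: 04 XOR a4 = a0
byte 4: 8a XOR 9a = 10
byte 5: ed XOR 12 = ff
byte 6: 2c XOR b0 = 9c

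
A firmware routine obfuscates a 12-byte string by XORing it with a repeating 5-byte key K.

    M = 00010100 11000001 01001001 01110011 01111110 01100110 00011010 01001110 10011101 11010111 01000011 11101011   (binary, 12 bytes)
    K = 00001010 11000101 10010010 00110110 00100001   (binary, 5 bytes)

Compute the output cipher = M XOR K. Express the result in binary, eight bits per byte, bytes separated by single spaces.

The 5-byte key repeats, so the effective keystream is 0a c5 92 36 21 0a c5 92 36 21 0a c5.
byte 0: 14 ⊕ 0a = 1e
byte 1: c1 ⊕ c5 = 04
byte 2: 49 ⊕ 92 = db
byte 3: 73 ⊕ 36 = 45
byte 4: 7e ⊕ 21 = 5f
byte 5: 66 ⊕ 0a = 6c
byte 6: 1a ⊕ c5 = df
byte 7: 4e ⊕ 92 = dc
byte 8: 9d ⊕ 36 = ab
byte 9: d7 ⊕ 21 = f6
byte 10: 43 ⊕ 0a = 49
byte 11: eb ⊕ c5 = 2e

00011110 00000100 11011011 01000101 01011111 01101100 11011111 11011100 10101011 11110110 01001001 00101110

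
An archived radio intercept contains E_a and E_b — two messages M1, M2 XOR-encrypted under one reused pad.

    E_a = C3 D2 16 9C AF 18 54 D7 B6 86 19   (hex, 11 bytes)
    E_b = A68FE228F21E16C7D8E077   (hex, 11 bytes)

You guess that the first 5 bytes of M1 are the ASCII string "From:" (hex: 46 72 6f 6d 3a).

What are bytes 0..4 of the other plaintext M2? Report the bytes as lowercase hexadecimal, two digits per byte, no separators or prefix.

First, E_a ⊕ E_b = (M1 ⊕ K) ⊕ (M2 ⊕ K) = M1 ⊕ M2, so the key drops out. Then M2 = (M1 ⊕ M2) ⊕ M1 over the first 5 bytes.
byte 0: (c3 ^ a6) ^ 46 = 65 ^ 46 = 23
byte 1: (d2 ^ 8f) ^ 72 = 5d ^ 72 = 2f
byte 2: (16 ^ e2) ^ 6f = f4 ^ 6f = 9b
byte 3: (9c ^ 28) ^ 6d = b4 ^ 6d = d9
byte 4: (af ^ f2) ^ 3a = 5d ^ 3a = 67

232f9bd967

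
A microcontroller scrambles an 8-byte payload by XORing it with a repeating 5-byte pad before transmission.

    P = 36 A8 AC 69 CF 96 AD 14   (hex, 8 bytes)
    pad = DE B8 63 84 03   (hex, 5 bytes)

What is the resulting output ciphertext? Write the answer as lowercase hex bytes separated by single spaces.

e8 10 cf ed cc 48 15 77

The 5-byte key repeats, so the effective keystream is de b8 63 84 03 de b8 63.
byte 0: 36 XOR de = e8
byte 1: a8 XOR b8 = 10
byte 2: ac XOR 63 = cf
byte 3: 69 XOR 84 = ed
byte 4: cf XOR 03 = cc
byte 5: 96 XOR de = 48
byte 6: ad XOR b8 = 15
byte 7: 14 XOR 63 = 77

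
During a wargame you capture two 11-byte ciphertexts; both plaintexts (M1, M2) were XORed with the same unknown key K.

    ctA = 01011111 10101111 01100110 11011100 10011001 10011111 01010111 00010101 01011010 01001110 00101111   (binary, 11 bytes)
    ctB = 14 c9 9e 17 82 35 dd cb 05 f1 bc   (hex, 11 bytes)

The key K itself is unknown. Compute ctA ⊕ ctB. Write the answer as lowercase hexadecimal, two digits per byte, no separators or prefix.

ctA ⊕ ctB = (M1 ⊕ K) ⊕ (M2 ⊕ K) = M1 ⊕ M2 — the shared key cancels under XOR.
byte 0: 01011111 ⊕ 00010100 = 01001011
byte 1: 10101111 ⊕ 11001001 = 01100110
byte 2: 01100110 ⊕ 10011110 = 11111000
byte 3: 11011100 ⊕ 00010111 = 11001011
byte 4: 10011001 ⊕ 10000010 = 00011011
byte 5: 10011111 ⊕ 00110101 = 10101010
byte 6: 01010111 ⊕ 11011101 = 10001010
byte 7: 00010101 ⊕ 11001011 = 11011110
byte 8: 01011010 ⊕ 00000101 = 01011111
byte 9: 01001110 ⊕ 11110001 = 10111111
byte 10: 00101111 ⊕ 10111100 = 10010011

4b66f8cb1baa8ade5fbf93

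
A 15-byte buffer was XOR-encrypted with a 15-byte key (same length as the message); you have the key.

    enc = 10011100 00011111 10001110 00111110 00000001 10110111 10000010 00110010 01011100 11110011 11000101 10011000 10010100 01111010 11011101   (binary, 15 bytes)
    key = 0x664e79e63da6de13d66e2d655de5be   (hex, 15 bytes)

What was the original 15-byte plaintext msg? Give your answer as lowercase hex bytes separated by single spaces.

fa 51 f7 d8 3c 11 5c 21 8a 9d e8 fd c9 9f 63

XOR is its own inverse, so applying the key byte-wise gives the result directly.
byte 0: 9c ^ 66 = fa
byte 1: 1f ^ 4e = 51
byte 2: 8e ^ 79 = f7
byte 3: 3e ^ e6 = d8
byte 4: 01 ^ 3d = 3c
byte 5: b7 ^ a6 = 11
byte 6: 82 ^ de = 5c
byte 7: 32 ^ 13 = 21
byte 8: 5c ^ d6 = 8a
byte 9: f3 ^ 6e = 9d
byte 10: c5 ^ 2d = e8
byte 11: 98 ^ 65 = fd
byte 12: 94 ^ 5d = c9
byte 13: 7a ^ e5 = 9f
byte 14: dd ^ be = 63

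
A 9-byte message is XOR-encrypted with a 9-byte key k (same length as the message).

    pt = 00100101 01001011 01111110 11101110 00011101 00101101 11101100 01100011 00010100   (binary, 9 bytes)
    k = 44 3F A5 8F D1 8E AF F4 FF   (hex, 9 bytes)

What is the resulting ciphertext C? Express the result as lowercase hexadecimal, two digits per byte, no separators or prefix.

6174db61cca34397eb

XOR is its own inverse, so applying the key byte-wise gives the result directly.
 37 ⊕  68 =  97
 75 ⊕  63 = 116
126 ⊕ 165 = 219
238 ⊕ 143 =  97
 29 ⊕ 209 = 204
 45 ⊕ 142 = 163
236 ⊕ 175 =  67
 99 ⊕ 244 = 151
 20 ⊕ 255 = 235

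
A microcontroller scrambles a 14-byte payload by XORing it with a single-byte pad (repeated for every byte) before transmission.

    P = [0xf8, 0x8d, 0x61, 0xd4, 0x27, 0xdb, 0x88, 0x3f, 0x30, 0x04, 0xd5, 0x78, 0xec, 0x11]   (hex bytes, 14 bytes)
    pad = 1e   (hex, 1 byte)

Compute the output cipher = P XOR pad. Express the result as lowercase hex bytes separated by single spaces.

The 1-byte key repeats, so the effective keystream is 1e 1e 1e 1e 1e 1e 1e 1e 1e 1e 1e 1e 1e 1e.
byte 0: f8 ⊕ 1e = e6
byte 1: 8d ⊕ 1e = 93
byte 2: 61 ⊕ 1e = 7f
byte 3: d4 ⊕ 1e = ca
byte 4: 27 ⊕ 1e = 39
byte 5: db ⊕ 1e = c5
byte 6: 88 ⊕ 1e = 96
byte 7: 3f ⊕ 1e = 21
byte 8: 30 ⊕ 1e = 2e
byte 9: 04 ⊕ 1e = 1a
byte 10: d5 ⊕ 1e = cb
byte 11: 78 ⊕ 1e = 66
byte 12: ec ⊕ 1e = f2
byte 13: 11 ⊕ 1e = 0f

e6 93 7f ca 39 c5 96 21 2e 1a cb 66 f2 0f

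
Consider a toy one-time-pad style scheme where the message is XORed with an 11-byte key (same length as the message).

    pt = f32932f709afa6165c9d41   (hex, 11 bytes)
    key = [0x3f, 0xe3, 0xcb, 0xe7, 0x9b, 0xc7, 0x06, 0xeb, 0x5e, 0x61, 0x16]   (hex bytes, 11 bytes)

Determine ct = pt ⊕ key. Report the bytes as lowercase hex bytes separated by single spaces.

cc ca f9 10 92 68 a0 fd 02 fc 57

byte 0: 243 ⊕  63 = 204
byte 1:  41 ⊕ 227 = 202
byte 2:  50 ⊕ 203 = 249
byte 3: 247 ⊕ 231 =  16
byte 4:   9 ⊕ 155 = 146
byte 5: 175 ⊕ 199 = 104
byte 6: 166 ⊕   6 = 160
byte 7:  22 ⊕ 235 = 253
byte 8:  92 ⊕  94 =   2
byte 9: 157 ⊕  97 = 252
byte 10:  65 ⊕  22 =  87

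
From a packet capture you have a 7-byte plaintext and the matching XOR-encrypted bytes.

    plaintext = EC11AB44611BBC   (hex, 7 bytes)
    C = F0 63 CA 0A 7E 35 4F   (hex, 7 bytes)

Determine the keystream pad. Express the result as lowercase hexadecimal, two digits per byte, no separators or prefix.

Since C = plaintext ⊕ pad, XORing both sides with plaintext gives pad = plaintext ⊕ C.
ec ⊕ f0 = 1c
11 ⊕ 63 = 72
ab ⊕ ca = 61
44 ⊕ 0a = 4e
61 ⊕ 7e = 1f
1b ⊕ 35 = 2e
bc ⊕ 4f = f3

1c72614e1f2ef3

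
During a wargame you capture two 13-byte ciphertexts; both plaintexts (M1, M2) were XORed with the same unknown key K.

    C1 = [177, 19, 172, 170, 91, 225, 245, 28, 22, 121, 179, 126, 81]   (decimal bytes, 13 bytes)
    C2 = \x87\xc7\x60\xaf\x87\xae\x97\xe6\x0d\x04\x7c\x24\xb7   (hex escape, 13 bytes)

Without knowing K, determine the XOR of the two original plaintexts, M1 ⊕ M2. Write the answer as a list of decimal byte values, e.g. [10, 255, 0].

[54, 212, 204, 5, 220, 79, 98, 250, 27, 125, 207, 90, 230]

C1 ⊕ C2 = (M1 ⊕ K) ⊕ (M2 ⊕ K) = M1 ⊕ M2 — the shared key cancels under XOR.
10110001 ⊕ 10000111 = 00110110
00010011 ⊕ 11000111 = 11010100
10101100 ⊕ 01100000 = 11001100
10101010 ⊕ 10101111 = 00000101
01011011 ⊕ 10000111 = 11011100
11100001 ⊕ 10101110 = 01001111
11110101 ⊕ 10010111 = 01100010
00011100 ⊕ 11100110 = 11111010
00010110 ⊕ 00001101 = 00011011
01111001 ⊕ 00000100 = 01111101
10110011 ⊕ 01111100 = 11001111
01111110 ⊕ 00100100 = 01011010
01010001 ⊕ 10110111 = 11100110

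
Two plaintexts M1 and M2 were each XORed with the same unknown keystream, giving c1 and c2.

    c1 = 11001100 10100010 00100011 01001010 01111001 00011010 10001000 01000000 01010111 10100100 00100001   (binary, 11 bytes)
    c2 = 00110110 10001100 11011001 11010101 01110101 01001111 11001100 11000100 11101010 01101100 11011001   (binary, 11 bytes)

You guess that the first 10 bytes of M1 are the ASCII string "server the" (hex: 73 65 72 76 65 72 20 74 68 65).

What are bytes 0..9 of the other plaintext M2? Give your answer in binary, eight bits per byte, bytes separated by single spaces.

10001001 01001011 10001000 11101001 01101001 00100111 01100100 11110000 11010101 10101101

First, c1 ⊕ c2 = (M1 ⊕ K) ⊕ (M2 ⊕ K) = M1 ⊕ M2, so the key drops out. Then M2 = (M1 ⊕ M2) ⊕ M1 over the first 10 bytes.
byte 0: (cc xor 36) xor 73 = fa xor 73 = 89
byte 1: (a2 xor 8c) xor 65 = 2e xor 65 = 4b
byte 2: (23 xor d9) xor 72 = fa xor 72 = 88
byte 3: (4a xor d5) xor 76 = 9f xor 76 = e9
byte 4: (79 xor 75) xor 65 = 0c xor 65 = 69
byte 5: (1a xor 4f) xor 72 = 55 xor 72 = 27
byte 6: (88 xor cc) xor 20 = 44 xor 20 = 64
byte 7: (40 xor c4) xor 74 = 84 xor 74 = f0
byte 8: (57 xor ea) xor 68 = bd xor 68 = d5
byte 9: (a4 xor 6c) xor 65 = c8 xor 65 = ad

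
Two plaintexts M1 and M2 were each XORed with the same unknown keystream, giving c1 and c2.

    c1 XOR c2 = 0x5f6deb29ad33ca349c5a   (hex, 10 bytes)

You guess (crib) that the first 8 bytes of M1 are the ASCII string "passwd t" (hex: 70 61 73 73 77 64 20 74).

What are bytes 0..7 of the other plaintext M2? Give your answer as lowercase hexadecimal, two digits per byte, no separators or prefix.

2f0c985ada57ea40

Since c1 ⊕ c2 = M1 ⊕ M2, XORing with the guessed M1 bytes yields the corresponding M2 bytes: M2 = (c1 ⊕ c2) ⊕ M1.
01011111 XOR 01110000 = 00101111
01101101 XOR 01100001 = 00001100
11101011 XOR 01110011 = 10011000
00101001 XOR 01110011 = 01011010
10101101 XOR 01110111 = 11011010
00110011 XOR 01100100 = 01010111
11001010 XOR 00100000 = 11101010
00110100 XOR 01110100 = 01000000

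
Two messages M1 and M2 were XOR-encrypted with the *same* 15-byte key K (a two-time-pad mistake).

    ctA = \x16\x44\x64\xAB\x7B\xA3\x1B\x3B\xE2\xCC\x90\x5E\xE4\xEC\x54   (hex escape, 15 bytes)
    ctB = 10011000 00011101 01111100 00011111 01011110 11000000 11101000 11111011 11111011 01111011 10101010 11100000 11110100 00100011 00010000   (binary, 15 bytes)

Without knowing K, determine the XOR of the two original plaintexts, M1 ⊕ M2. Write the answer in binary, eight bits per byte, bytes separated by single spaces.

10001110 01011001 00011000 10110100 00100101 01100011 11110011 11000000 00011001 10110111 00111010 10111110 00010000 11001111 01000100

ctA ⊕ ctB = (M1 ⊕ K) ⊕ (M2 ⊕ K) = M1 ⊕ M2 — the shared key cancels under XOR.
byte 0: 16 XOR 98 = 8e
byte 1: 44 XOR 1d = 59
byte 2: 64 XOR 7c = 18
byte 3: ab XOR 1f = b4
byte 4: 7b XOR 5e = 25
byte 5: a3 XOR c0 = 63
byte 6: 1b XOR e8 = f3
byte 7: 3b XOR fb = c0
byte 8: e2 XOR fb = 19
byte 9: cc XOR 7b = b7
byte 10: 90 XOR aa = 3a
byte 11: 5e XOR e0 = be
byte 12: e4 XOR f4 = 10
byte 13: ec XOR 23 = cf
byte 14: 54 XOR 10 = 44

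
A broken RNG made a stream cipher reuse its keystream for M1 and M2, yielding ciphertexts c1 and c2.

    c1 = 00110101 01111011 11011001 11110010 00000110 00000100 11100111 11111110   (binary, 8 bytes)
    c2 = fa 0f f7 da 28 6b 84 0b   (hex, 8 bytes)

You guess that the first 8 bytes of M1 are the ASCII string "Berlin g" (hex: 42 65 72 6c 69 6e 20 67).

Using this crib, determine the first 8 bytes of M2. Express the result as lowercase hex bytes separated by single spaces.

8d 11 5c 44 47 01 43 92

First, c1 ⊕ c2 = (M1 ⊕ K) ⊕ (M2 ⊕ K) = M1 ⊕ M2, so the key drops out. Then M2 = (M1 ⊕ M2) ⊕ M1 over the first 8 bytes.
byte 0: (35 ⊕ fa) ⊕ 42 = cf ⊕ 42 = 8d
byte 1: (7b ⊕ 0f) ⊕ 65 = 74 ⊕ 65 = 11
byte 2: (d9 ⊕ f7) ⊕ 72 = 2e ⊕ 72 = 5c
byte 3: (f2 ⊕ da) ⊕ 6c = 28 ⊕ 6c = 44
byte 4: (06 ⊕ 28) ⊕ 69 = 2e ⊕ 69 = 47
byte 5: (04 ⊕ 6b) ⊕ 6e = 6f ⊕ 6e = 01
byte 6: (e7 ⊕ 84) ⊕ 20 = 63 ⊕ 20 = 43
byte 7: (fe ⊕ 0b) ⊕ 67 = f5 ⊕ 67 = 92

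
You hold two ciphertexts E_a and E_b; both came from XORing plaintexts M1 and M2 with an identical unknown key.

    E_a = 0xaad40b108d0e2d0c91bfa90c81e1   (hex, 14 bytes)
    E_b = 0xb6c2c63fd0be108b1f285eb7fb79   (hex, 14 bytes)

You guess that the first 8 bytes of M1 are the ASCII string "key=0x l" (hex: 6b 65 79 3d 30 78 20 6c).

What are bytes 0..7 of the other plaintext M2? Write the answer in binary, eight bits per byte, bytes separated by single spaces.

01110111 01110011 10110100 00010010 01101101 11001000 00011101 11101011

First, E_a ⊕ E_b = (M1 ⊕ K) ⊕ (M2 ⊕ K) = M1 ⊕ M2, so the key drops out. Then M2 = (M1 ⊕ M2) ⊕ M1 over the first 8 bytes.
byte 0: (aa ^ b6) ^ 6b = 1c ^ 6b = 77
byte 1: (d4 ^ c2) ^ 65 = 16 ^ 65 = 73
byte 2: (0b ^ c6) ^ 79 = cd ^ 79 = b4
byte 3: (10 ^ 3f) ^ 3d = 2f ^ 3d = 12
byte 4: (8d ^ d0) ^ 30 = 5d ^ 30 = 6d
byte 5: (0e ^ be) ^ 78 = b0 ^ 78 = c8
byte 6: (2d ^ 10) ^ 20 = 3d ^ 20 = 1d
byte 7: (0c ^ 8b) ^ 6c = 87 ^ 6c = eb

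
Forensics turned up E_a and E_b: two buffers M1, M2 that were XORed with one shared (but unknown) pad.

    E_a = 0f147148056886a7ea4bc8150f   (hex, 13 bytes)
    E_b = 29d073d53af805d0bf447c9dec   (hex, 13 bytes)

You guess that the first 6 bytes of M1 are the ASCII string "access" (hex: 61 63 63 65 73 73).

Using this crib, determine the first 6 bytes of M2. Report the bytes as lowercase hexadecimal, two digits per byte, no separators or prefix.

First, E_a ⊕ E_b = (M1 ⊕ K) ⊕ (M2 ⊕ K) = M1 ⊕ M2, so the key drops out. Then M2 = (M1 ⊕ M2) ⊕ M1 over the first 6 bytes.
byte 0: (0f ⊕ 29) ⊕ 61 = 26 ⊕ 61 = 47
byte 1: (14 ⊕ d0) ⊕ 63 = c4 ⊕ 63 = a7
byte 2: (71 ⊕ 73) ⊕ 63 = 02 ⊕ 63 = 61
byte 3: (48 ⊕ d5) ⊕ 65 = 9d ⊕ 65 = f8
byte 4: (05 ⊕ 3a) ⊕ 73 = 3f ⊕ 73 = 4c
byte 5: (68 ⊕ f8) ⊕ 73 = 90 ⊕ 73 = e3

47a761f84ce3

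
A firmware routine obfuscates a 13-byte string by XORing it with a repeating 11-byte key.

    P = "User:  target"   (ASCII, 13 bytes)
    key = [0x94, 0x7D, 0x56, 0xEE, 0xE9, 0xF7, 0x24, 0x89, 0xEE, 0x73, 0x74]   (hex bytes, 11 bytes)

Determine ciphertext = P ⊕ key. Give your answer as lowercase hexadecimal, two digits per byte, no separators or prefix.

c10e339cd3d704fd8f0113f109

The 11-byte key repeats, so the effective keystream is 94 7d 56 ee e9 f7 24 89 ee 73 74 94 7d.
byte 0: 55 ⊕ 94 = c1
byte 1: 73 ⊕ 7d = 0e
byte 2: 65 ⊕ 56 = 33
byte 3: 72 ⊕ ee = 9c
byte 4: 3a ⊕ e9 = d3
byte 5: 20 ⊕ f7 = d7
byte 6: 20 ⊕ 24 = 04
byte 7: 74 ⊕ 89 = fd
byte 8: 61 ⊕ ee = 8f
byte 9: 72 ⊕ 73 = 01
byte 10: 67 ⊕ 74 = 13
byte 11: 65 ⊕ 94 = f1
byte 12: 74 ⊕ 7d = 09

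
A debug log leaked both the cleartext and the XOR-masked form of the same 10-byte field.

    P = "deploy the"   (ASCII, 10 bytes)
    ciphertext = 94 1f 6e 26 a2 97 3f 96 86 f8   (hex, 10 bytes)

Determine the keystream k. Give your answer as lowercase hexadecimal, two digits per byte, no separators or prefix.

Since ciphertext = P ⊕ k, XORing both sides with P gives k = P ⊕ ciphertext.
64 ^ 94 = f0
65 ^ 1f = 7a
70 ^ 6e = 1e
6c ^ 26 = 4a
6f ^ a2 = cd
79 ^ 97 = ee
20 ^ 3f = 1f
74 ^ 96 = e2
68 ^ 86 = ee
65 ^ f8 = 9d

f07a1e4acdee1fe2ee9d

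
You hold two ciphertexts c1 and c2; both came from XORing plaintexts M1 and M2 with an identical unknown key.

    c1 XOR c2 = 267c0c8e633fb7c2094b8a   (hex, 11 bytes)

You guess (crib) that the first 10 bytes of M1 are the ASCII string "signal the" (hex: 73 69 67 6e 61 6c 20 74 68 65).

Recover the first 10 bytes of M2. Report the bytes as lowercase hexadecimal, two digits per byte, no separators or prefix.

Since c1 ⊕ c2 = M1 ⊕ M2, XORing with the guessed M1 bytes yields the corresponding M2 bytes: M2 = (c1 ⊕ c2) ⊕ M1.
byte 0: 26 ⊕ 73 = 55
byte 1: 7c ⊕ 69 = 15
byte 2: 0c ⊕ 67 = 6b
byte 3: 8e ⊕ 6e = e0
byte 4: 63 ⊕ 61 = 02
byte 5: 3f ⊕ 6c = 53
byte 6: b7 ⊕ 20 = 97
byte 7: c2 ⊕ 74 = b6
byte 8: 09 ⊕ 68 = 61
byte 9: 4b ⊕ 65 = 2e

55156be0025397b6612e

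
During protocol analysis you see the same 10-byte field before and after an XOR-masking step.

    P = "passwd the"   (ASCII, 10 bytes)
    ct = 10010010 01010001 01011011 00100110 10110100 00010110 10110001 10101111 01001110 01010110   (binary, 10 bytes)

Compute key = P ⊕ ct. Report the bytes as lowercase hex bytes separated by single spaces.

Since ct = P ⊕ key, XORing both sides with P gives key = P ⊕ ct.
70 ⊕ 92 = e2
61 ⊕ 51 = 30
73 ⊕ 5b = 28
73 ⊕ 26 = 55
77 ⊕ b4 = c3
64 ⊕ 16 = 72
20 ⊕ b1 = 91
74 ⊕ af = db
68 ⊕ 4e = 26
65 ⊕ 56 = 33

e2 30 28 55 c3 72 91 db 26 33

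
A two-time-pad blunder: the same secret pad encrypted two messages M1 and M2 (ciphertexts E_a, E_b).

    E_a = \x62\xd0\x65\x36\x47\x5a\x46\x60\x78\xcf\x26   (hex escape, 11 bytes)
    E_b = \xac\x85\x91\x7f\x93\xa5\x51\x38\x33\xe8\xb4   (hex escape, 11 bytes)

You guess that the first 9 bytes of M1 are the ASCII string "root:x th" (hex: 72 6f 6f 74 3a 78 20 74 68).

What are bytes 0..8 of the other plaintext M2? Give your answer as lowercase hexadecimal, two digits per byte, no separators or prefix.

First, E_a ⊕ E_b = (M1 ⊕ K) ⊕ (M2 ⊕ K) = M1 ⊕ M2, so the key drops out. Then M2 = (M1 ⊕ M2) ⊕ M1 over the first 9 bytes.
byte 0: (62 XOR ac) XOR 72 = ce XOR 72 = bc
byte 1: (d0 XOR 85) XOR 6f = 55 XOR 6f = 3a
byte 2: (65 XOR 91) XOR 6f = f4 XOR 6f = 9b
byte 3: (36 XOR 7f) XOR 74 = 49 XOR 74 = 3d
byte 4: (47 XOR 93) XOR 3a = d4 XOR 3a = ee
byte 5: (5a XOR a5) XOR 78 = ff XOR 78 = 87
byte 6: (46 XOR 51) XOR 20 = 17 XOR 20 = 37
byte 7: (60 XOR 38) XOR 74 = 58 XOR 74 = 2c
byte 8: (78 XOR 33) XOR 68 = 4b XOR 68 = 23

bc3a9b3dee87372c23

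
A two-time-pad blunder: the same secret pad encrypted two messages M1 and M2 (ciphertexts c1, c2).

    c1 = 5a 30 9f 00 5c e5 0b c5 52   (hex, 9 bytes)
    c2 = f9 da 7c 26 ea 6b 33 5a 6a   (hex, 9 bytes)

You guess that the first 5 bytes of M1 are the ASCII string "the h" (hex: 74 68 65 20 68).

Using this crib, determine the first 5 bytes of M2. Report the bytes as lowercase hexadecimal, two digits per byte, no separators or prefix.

First, c1 ⊕ c2 = (M1 ⊕ K) ⊕ (M2 ⊕ K) = M1 ⊕ M2, so the key drops out. Then M2 = (M1 ⊕ M2) ⊕ M1 over the first 5 bytes.
byte 0: (5a xor f9) xor 74 = a3 xor 74 = d7
byte 1: (30 xor da) xor 68 = ea xor 68 = 82
byte 2: (9f xor 7c) xor 65 = e3 xor 65 = 86
byte 3: (00 xor 26) xor 20 = 26 xor 20 = 06
byte 4: (5c xor ea) xor 68 = b6 xor 68 = de

d7828606de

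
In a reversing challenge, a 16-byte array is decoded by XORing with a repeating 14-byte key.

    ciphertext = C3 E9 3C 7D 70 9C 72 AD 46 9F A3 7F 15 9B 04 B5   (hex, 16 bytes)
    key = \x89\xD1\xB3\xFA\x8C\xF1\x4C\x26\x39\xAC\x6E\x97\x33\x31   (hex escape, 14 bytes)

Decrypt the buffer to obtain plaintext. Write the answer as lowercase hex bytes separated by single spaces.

The 14-byte key repeats, so the effective keystream is 89 d1 b3 fa 8c f1 4c 26 39 ac 6e 97 33 31 89 d1.
byte 0: c3 XOR 89 = 4a
byte 1: e9 XOR d1 = 38
byte 2: 3c XOR b3 = 8f
byte 3: 7d XOR fa = 87
byte 4: 70 XOR 8c = fc
byte 5: 9c XOR f1 = 6d
byte 6: 72 XOR 4c = 3e
byte 7: ad XOR 26 = 8b
byte 8: 46 XOR 39 = 7f
byte 9: 9f XOR ac = 33
byte 10: a3 XOR 6e = cd
byte 11: 7f XOR 97 = e8
byte 12: 15 XOR 33 = 26
byte 13: 9b XOR 31 = aa
byte 14: 04 XOR 89 = 8d
byte 15: b5 XOR d1 = 64

4a 38 8f 87 fc 6d 3e 8b 7f 33 cd e8 26 aa 8d 64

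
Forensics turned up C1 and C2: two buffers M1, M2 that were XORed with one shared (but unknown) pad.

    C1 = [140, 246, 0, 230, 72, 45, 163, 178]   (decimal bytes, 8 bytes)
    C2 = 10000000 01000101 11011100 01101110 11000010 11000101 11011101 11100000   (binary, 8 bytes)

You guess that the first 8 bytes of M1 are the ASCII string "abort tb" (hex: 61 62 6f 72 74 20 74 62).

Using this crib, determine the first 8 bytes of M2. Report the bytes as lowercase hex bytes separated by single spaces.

6d d1 b3 fa fe c8 0a 30

First, C1 ⊕ C2 = (M1 ⊕ K) ⊕ (M2 ⊕ K) = M1 ⊕ M2, so the key drops out. Then M2 = (M1 ⊕ M2) ⊕ M1 over the first 8 bytes.
byte 0: (8c ⊕ 80) ⊕ 61 = 0c ⊕ 61 = 6d
byte 1: (f6 ⊕ 45) ⊕ 62 = b3 ⊕ 62 = d1
byte 2: (00 ⊕ dc) ⊕ 6f = dc ⊕ 6f = b3
byte 3: (e6 ⊕ 6e) ⊕ 72 = 88 ⊕ 72 = fa
byte 4: (48 ⊕ c2) ⊕ 74 = 8a ⊕ 74 = fe
byte 5: (2d ⊕ c5) ⊕ 20 = e8 ⊕ 20 = c8
byte 6: (a3 ⊕ dd) ⊕ 74 = 7e ⊕ 74 = 0a
byte 7: (b2 ⊕ e0) ⊕ 62 = 52 ⊕ 62 = 30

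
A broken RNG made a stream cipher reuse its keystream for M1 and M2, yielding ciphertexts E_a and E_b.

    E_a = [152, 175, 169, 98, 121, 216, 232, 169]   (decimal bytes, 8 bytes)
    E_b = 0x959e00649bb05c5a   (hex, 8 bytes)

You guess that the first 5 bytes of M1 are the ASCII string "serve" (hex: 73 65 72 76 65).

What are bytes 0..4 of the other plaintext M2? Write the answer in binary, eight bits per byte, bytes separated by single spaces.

01111110 01010100 11011011 01110000 10000111

First, E_a ⊕ E_b = (M1 ⊕ K) ⊕ (M2 ⊕ K) = M1 ⊕ M2, so the key drops out. Then M2 = (M1 ⊕ M2) ⊕ M1 over the first 5 bytes.
byte 0: (98 XOR 95) XOR 73 = 0d XOR 73 = 7e
byte 1: (af XOR 9e) XOR 65 = 31 XOR 65 = 54
byte 2: (a9 XOR 00) XOR 72 = a9 XOR 72 = db
byte 3: (62 XOR 64) XOR 76 = 06 XOR 76 = 70
byte 4: (79 XOR 9b) XOR 65 = e2 XOR 65 = 87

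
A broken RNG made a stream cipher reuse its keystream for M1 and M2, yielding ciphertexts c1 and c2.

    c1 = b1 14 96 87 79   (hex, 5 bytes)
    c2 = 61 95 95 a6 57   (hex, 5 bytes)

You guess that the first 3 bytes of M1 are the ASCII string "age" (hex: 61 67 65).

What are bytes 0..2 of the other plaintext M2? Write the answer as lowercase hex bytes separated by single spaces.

First, c1 ⊕ c2 = (M1 ⊕ K) ⊕ (M2 ⊕ K) = M1 ⊕ M2, so the key drops out. Then M2 = (M1 ⊕ M2) ⊕ M1 over the first 3 bytes.
byte 0: (b1 XOR 61) XOR 61 = d0 XOR 61 = b1
byte 1: (14 XOR 95) XOR 67 = 81 XOR 67 = e6
byte 2: (96 XOR 95) XOR 65 = 03 XOR 65 = 66

b1 e6 66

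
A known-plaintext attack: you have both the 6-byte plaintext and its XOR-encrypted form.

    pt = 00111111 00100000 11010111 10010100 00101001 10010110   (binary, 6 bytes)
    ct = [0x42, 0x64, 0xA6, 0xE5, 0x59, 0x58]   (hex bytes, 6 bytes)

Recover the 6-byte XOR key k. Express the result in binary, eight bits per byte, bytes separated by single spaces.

01111101 01000100 01110001 01110001 01110000 11001110

Since ct = pt ⊕ k, XORing both sides with pt gives k = pt ⊕ ct.
 63 ⊕  66 = 125
 32 ⊕ 100 =  68
215 ⊕ 166 = 113
148 ⊕ 229 = 113
 41 ⊕  89 = 112
150 ⊕  88 = 206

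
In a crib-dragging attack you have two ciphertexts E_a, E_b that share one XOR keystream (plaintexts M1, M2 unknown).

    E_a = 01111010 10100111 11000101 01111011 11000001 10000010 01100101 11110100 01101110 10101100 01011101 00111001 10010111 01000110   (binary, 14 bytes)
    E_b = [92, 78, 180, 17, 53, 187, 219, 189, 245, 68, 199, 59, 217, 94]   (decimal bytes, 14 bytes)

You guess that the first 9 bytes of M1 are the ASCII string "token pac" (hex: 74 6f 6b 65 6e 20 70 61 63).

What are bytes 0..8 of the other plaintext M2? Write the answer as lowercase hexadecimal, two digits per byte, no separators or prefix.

First, E_a ⊕ E_b = (M1 ⊕ K) ⊕ (M2 ⊕ K) = M1 ⊕ M2, so the key drops out. Then M2 = (M1 ⊕ M2) ⊕ M1 over the first 9 bytes.
byte 0: (7a XOR 5c) XOR 74 = 26 XOR 74 = 52
byte 1: (a7 XOR 4e) XOR 6f = e9 XOR 6f = 86
byte 2: (c5 XOR b4) XOR 6b = 71 XOR 6b = 1a
byte 3: (7b XOR 11) XOR 65 = 6a XOR 65 = 0f
byte 4: (c1 XOR 35) XOR 6e = f4 XOR 6e = 9a
byte 5: (82 XOR bb) XOR 20 = 39 XOR 20 = 19
byte 6: (65 XOR db) XOR 70 = be XOR 70 = ce
byte 7: (f4 XOR bd) XOR 61 = 49 XOR 61 = 28
byte 8: (6e XOR f5) XOR 63 = 9b XOR 63 = f8

52861a0f9a19ce28f8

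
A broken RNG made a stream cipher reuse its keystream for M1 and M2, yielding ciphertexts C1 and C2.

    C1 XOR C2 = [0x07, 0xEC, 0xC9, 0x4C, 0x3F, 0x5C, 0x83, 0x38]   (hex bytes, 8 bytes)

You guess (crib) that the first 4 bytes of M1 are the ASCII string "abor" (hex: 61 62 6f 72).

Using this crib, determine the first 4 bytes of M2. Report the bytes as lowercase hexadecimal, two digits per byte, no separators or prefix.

668ea63e

Since C1 ⊕ C2 = M1 ⊕ M2, XORing with the guessed M1 bytes yields the corresponding M2 bytes: M2 = (C1 ⊕ C2) ⊕ M1.
07 ⊕ 61 = 66
ec ⊕ 62 = 8e
c9 ⊕ 6f = a6
4c ⊕ 72 = 3e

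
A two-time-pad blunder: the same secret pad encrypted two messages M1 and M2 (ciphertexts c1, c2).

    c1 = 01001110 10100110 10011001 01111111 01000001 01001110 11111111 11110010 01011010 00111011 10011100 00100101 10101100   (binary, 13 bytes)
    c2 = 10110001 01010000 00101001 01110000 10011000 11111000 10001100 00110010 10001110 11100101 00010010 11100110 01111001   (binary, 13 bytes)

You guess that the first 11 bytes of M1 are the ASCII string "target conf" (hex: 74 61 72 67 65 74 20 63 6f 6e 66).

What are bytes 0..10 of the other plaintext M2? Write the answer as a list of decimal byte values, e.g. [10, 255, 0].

First, c1 ⊕ c2 = (M1 ⊕ K) ⊕ (M2 ⊕ K) = M1 ⊕ M2, so the key drops out. Then M2 = (M1 ⊕ M2) ⊕ M1 over the first 11 bytes.
byte 0: (4e ⊕ b1) ⊕ 74 = ff ⊕ 74 = 8b
byte 1: (a6 ⊕ 50) ⊕ 61 = f6 ⊕ 61 = 97
byte 2: (99 ⊕ 29) ⊕ 72 = b0 ⊕ 72 = c2
byte 3: (7f ⊕ 70) ⊕ 67 = 0f ⊕ 67 = 68
byte 4: (41 ⊕ 98) ⊕ 65 = d9 ⊕ 65 = bc
byte 5: (4e ⊕ f8) ⊕ 74 = b6 ⊕ 74 = c2
byte 6: (ff ⊕ 8c) ⊕ 20 = 73 ⊕ 20 = 53
byte 7: (f2 ⊕ 32) ⊕ 63 = c0 ⊕ 63 = a3
byte 8: (5a ⊕ 8e) ⊕ 6f = d4 ⊕ 6f = bb
byte 9: (3b ⊕ e5) ⊕ 6e = de ⊕ 6e = b0
byte 10: (9c ⊕ 12) ⊕ 66 = 8e ⊕ 66 = e8

[139, 151, 194, 104, 188, 194, 83, 163, 187, 176, 232]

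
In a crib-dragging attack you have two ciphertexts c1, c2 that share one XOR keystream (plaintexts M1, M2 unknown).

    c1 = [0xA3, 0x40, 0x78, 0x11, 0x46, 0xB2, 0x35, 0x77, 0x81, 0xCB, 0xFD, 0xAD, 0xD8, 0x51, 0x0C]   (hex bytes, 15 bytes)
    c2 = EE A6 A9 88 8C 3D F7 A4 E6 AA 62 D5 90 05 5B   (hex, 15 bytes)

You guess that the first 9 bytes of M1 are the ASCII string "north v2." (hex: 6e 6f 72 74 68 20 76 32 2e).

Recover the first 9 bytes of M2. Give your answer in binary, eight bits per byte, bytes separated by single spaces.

First, c1 ⊕ c2 = (M1 ⊕ K) ⊕ (M2 ⊕ K) = M1 ⊕ M2, so the key drops out. Then M2 = (M1 ⊕ M2) ⊕ M1 over the first 9 bytes.
byte 0: (a3 xor ee) xor 6e = 4d xor 6e = 23
byte 1: (40 xor a6) xor 6f = e6 xor 6f = 89
byte 2: (78 xor a9) xor 72 = d1 xor 72 = a3
byte 3: (11 xor 88) xor 74 = 99 xor 74 = ed
byte 4: (46 xor 8c) xor 68 = ca xor 68 = a2
byte 5: (b2 xor 3d) xor 20 = 8f xor 20 = af
byte 6: (35 xor f7) xor 76 = c2 xor 76 = b4
byte 7: (77 xor a4) xor 32 = d3 xor 32 = e1
byte 8: (81 xor e6) xor 2e = 67 xor 2e = 49

00100011 10001001 10100011 11101101 10100010 10101111 10110100 11100001 01001001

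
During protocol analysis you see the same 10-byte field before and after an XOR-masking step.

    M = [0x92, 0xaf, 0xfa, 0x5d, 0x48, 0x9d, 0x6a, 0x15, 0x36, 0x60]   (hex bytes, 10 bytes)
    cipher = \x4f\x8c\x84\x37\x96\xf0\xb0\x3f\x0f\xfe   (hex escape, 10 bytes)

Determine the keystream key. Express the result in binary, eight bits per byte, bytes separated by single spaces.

11011101 00100011 01111110 01101010 11011110 01101101 11011010 00101010 00111001 10011110

Since cipher = M ⊕ key, XORing both sides with M gives key = M ⊕ cipher.
byte 0: 10010010 xor 01001111 = 11011101
byte 1: 10101111 xor 10001100 = 00100011
byte 2: 11111010 xor 10000100 = 01111110
byte 3: 01011101 xor 00110111 = 01101010
byte 4: 01001000 xor 10010110 = 11011110
byte 5: 10011101 xor 11110000 = 01101101
byte 6: 01101010 xor 10110000 = 11011010
byte 7: 00010101 xor 00111111 = 00101010
byte 8: 00110110 xor 00001111 = 00111001
byte 9: 01100000 xor 11111110 = 10011110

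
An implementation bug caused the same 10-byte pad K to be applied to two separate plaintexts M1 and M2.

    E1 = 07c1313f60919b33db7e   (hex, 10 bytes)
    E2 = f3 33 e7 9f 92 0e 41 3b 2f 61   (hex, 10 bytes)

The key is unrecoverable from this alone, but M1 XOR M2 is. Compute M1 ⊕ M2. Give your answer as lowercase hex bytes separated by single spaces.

E1 ⊕ E2 = (M1 ⊕ K) ⊕ (M2 ⊕ K) = M1 ⊕ M2 — the shared key cancels under XOR.
  7 ^ 243 = 244
193 ^  51 = 242
 49 ^ 231 = 214
 63 ^ 159 = 160
 96 ^ 146 = 242
145 ^  14 = 159
155 ^  65 = 218
 51 ^  59 =   8
219 ^  47 = 244
126 ^  97 =  31

f4 f2 d6 a0 f2 9f da 08 f4 1f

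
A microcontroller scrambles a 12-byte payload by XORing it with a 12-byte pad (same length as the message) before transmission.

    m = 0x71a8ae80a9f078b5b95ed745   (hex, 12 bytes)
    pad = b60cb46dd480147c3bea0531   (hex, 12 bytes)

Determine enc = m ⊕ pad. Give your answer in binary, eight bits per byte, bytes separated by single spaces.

113 xor 182 = 199
168 xor  12 = 164
174 xor 180 =  26
128 xor 109 = 237
169 xor 212 = 125
240 xor 128 = 112
120 xor  20 = 108
181 xor 124 = 201
185 xor  59 = 130
 94 xor 234 = 180
215 xor   5 = 210
 69 xor  49 = 116

11000111 10100100 00011010 11101101 01111101 01110000 01101100 11001001 10000010 10110100 11010010 01110100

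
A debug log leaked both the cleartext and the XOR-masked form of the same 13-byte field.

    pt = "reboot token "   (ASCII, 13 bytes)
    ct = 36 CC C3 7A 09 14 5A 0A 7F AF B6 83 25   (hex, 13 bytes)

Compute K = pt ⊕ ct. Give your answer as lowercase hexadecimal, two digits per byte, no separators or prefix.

Since ct = pt ⊕ K, XORing both sides with pt gives K = pt ⊕ ct.
72 ^ 36 = 44
65 ^ cc = a9
62 ^ c3 = a1
6f ^ 7a = 15
6f ^ 09 = 66
74 ^ 14 = 60
20 ^ 5a = 7a
74 ^ 0a = 7e
6f ^ 7f = 10
6b ^ af = c4
65 ^ b6 = d3
6e ^ 83 = ed
20 ^ 25 = 05

44a9a11566607a7e10c4d3ed05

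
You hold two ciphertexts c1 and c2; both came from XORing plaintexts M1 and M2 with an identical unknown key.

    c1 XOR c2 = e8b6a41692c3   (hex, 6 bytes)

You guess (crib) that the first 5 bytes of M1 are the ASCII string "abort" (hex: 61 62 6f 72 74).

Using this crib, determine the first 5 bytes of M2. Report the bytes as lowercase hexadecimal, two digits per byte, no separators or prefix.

Since c1 ⊕ c2 = M1 ⊕ M2, XORing with the guessed M1 bytes yields the corresponding M2 bytes: M2 = (c1 ⊕ c2) ⊕ M1.
e8 ^ 61 = 89
b6 ^ 62 = d4
a4 ^ 6f = cb
16 ^ 72 = 64
92 ^ 74 = e6

89d4cb64e6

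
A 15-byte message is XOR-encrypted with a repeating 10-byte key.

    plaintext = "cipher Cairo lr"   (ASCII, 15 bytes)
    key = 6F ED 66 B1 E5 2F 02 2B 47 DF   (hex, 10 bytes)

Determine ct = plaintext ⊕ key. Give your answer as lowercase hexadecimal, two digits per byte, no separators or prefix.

0c8416d9805d226826b61d8246dd97

The 10-byte key repeats, so the effective keystream is 6f ed 66 b1 e5 2f 02 2b 47 df 6f ed 66 b1 e5.
byte 0: 01100011 ⊕ 01101111 = 00001100
byte 1: 01101001 ⊕ 11101101 = 10000100
byte 2: 01110000 ⊕ 01100110 = 00010110
byte 3: 01101000 ⊕ 10110001 = 11011001
byte 4: 01100101 ⊕ 11100101 = 10000000
byte 5: 01110010 ⊕ 00101111 = 01011101
byte 6: 00100000 ⊕ 00000010 = 00100010
byte 7: 01000011 ⊕ 00101011 = 01101000
byte 8: 01100001 ⊕ 01000111 = 00100110
byte 9: 01101001 ⊕ 11011111 = 10110110
byte 10: 01110010 ⊕ 01101111 = 00011101
byte 11: 01101111 ⊕ 11101101 = 10000010
byte 12: 00100000 ⊕ 01100110 = 01000110
byte 13: 01101100 ⊕ 10110001 = 11011101
byte 14: 01110010 ⊕ 11100101 = 10010111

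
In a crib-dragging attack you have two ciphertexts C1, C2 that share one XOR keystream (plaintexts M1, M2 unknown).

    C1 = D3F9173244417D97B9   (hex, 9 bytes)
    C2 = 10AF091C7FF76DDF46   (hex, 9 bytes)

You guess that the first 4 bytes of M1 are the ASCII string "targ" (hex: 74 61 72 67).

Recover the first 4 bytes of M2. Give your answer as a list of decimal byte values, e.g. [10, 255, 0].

[183, 55, 108, 73]

First, C1 ⊕ C2 = (M1 ⊕ K) ⊕ (M2 ⊕ K) = M1 ⊕ M2, so the key drops out. Then M2 = (M1 ⊕ M2) ⊕ M1 over the first 4 bytes.
byte 0: (d3 xor 10) xor 74 = c3 xor 74 = b7
byte 1: (f9 xor af) xor 61 = 56 xor 61 = 37
byte 2: (17 xor 09) xor 72 = 1e xor 72 = 6c
byte 3: (32 xor 1c) xor 67 = 2e xor 67 = 49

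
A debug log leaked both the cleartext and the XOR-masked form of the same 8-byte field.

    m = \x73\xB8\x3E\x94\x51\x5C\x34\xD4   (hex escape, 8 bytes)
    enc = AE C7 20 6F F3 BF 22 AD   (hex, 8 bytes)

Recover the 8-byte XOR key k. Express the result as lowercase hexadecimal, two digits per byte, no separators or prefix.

Since enc = m ⊕ k, XORing both sides with m gives k = m ⊕ enc.
73 xor ae = dd
b8 xor c7 = 7f
3e xor 20 = 1e
94 xor 6f = fb
51 xor f3 = a2
5c xor bf = e3
34 xor 22 = 16
d4 xor ad = 79

dd7f1efba2e31679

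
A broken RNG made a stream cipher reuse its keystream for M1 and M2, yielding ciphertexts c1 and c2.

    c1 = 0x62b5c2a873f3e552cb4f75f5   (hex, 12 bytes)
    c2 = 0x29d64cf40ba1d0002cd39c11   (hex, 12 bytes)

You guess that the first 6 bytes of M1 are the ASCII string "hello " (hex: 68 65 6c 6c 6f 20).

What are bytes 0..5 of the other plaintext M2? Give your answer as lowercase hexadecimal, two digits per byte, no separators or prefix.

First, c1 ⊕ c2 = (M1 ⊕ K) ⊕ (M2 ⊕ K) = M1 ⊕ M2, so the key drops out. Then M2 = (M1 ⊕ M2) ⊕ M1 over the first 6 bytes.
byte 0: (62 XOR 29) XOR 68 = 4b XOR 68 = 23
byte 1: (b5 XOR d6) XOR 65 = 63 XOR 65 = 06
byte 2: (c2 XOR 4c) XOR 6c = 8e XOR 6c = e2
byte 3: (a8 XOR f4) XOR 6c = 5c XOR 6c = 30
byte 4: (73 XOR 0b) XOR 6f = 78 XOR 6f = 17
byte 5: (f3 XOR a1) XOR 20 = 52 XOR 20 = 72

2306e2301772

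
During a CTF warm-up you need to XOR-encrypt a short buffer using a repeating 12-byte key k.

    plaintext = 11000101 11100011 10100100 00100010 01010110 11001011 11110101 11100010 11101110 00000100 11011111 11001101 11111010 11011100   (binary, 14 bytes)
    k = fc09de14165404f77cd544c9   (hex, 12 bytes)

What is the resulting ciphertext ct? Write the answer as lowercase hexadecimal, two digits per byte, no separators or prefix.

39ea7a36409ff11592d19b0406d5

The 12-byte key repeats, so the effective keystream is fc 09 de 14 16 54 04 f7 7c d5 44 c9 fc 09.
byte 0: 11000101 xor 11111100 = 00111001
byte 1: 11100011 xor 00001001 = 11101010
byte 2: 10100100 xor 11011110 = 01111010
byte 3: 00100010 xor 00010100 = 00110110
byte 4: 01010110 xor 00010110 = 01000000
byte 5: 11001011 xor 01010100 = 10011111
byte 6: 11110101 xor 00000100 = 11110001
byte 7: 11100010 xor 11110111 = 00010101
byte 8: 11101110 xor 01111100 = 10010010
byte 9: 00000100 xor 11010101 = 11010001
byte 10: 11011111 xor 01000100 = 10011011
byte 11: 11001101 xor 11001001 = 00000100
byte 12: 11111010 xor 11111100 = 00000110
byte 13: 11011100 xor 00001001 = 11010101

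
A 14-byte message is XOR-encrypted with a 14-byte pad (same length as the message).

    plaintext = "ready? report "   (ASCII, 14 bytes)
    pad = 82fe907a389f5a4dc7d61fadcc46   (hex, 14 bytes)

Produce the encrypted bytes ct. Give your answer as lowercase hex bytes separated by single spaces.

f0 9b f1 1e 41 a0 7a 3f a2 a6 70 df b8 66

XOR is its own inverse, so applying the key byte-wise gives the result directly.
byte 0: 72 ⊕ 82 = f0
byte 1: 65 ⊕ fe = 9b
byte 2: 61 ⊕ 90 = f1
byte 3: 64 ⊕ 7a = 1e
byte 4: 79 ⊕ 38 = 41
byte 5: 3f ⊕ 9f = a0
byte 6: 20 ⊕ 5a = 7a
byte 7: 72 ⊕ 4d = 3f
byte 8: 65 ⊕ c7 = a2
byte 9: 70 ⊕ d6 = a6
byte 10: 6f ⊕ 1f = 70
byte 11: 72 ⊕ ad = df
byte 12: 74 ⊕ cc = b8
byte 13: 20 ⊕ 46 = 66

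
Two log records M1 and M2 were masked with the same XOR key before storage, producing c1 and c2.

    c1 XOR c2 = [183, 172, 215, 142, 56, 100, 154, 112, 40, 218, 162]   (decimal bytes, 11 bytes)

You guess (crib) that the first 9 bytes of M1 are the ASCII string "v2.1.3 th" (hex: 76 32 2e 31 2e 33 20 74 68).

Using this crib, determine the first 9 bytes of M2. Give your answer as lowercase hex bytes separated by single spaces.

Since c1 ⊕ c2 = M1 ⊕ M2, XORing with the guessed M1 bytes yields the corresponding M2 bytes: M2 = (c1 ⊕ c2) ⊕ M1.
byte 0: 183 xor 118 = 193
byte 1: 172 xor  50 = 158
byte 2: 215 xor  46 = 249
byte 3: 142 xor  49 = 191
byte 4:  56 xor  46 =  22
byte 5: 100 xor  51 =  87
byte 6: 154 xor  32 = 186
byte 7: 112 xor 116 =   4
byte 8:  40 xor 104 =  64

c1 9e f9 bf 16 57 ba 04 40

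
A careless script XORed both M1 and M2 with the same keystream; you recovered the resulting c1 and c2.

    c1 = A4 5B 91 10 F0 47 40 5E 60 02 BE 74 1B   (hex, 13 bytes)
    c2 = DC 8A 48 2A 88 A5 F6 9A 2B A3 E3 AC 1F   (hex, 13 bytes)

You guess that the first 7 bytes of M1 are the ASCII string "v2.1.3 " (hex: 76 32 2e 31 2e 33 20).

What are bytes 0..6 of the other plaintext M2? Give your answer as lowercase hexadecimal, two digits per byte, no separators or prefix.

First, c1 ⊕ c2 = (M1 ⊕ K) ⊕ (M2 ⊕ K) = M1 ⊕ M2, so the key drops out. Then M2 = (M1 ⊕ M2) ⊕ M1 over the first 7 bytes.
byte 0: (a4 ⊕ dc) ⊕ 76 = 78 ⊕ 76 = 0e
byte 1: (5b ⊕ 8a) ⊕ 32 = d1 ⊕ 32 = e3
byte 2: (91 ⊕ 48) ⊕ 2e = d9 ⊕ 2e = f7
byte 3: (10 ⊕ 2a) ⊕ 31 = 3a ⊕ 31 = 0b
byte 4: (f0 ⊕ 88) ⊕ 2e = 78 ⊕ 2e = 56
byte 5: (47 ⊕ a5) ⊕ 33 = e2 ⊕ 33 = d1
byte 6: (40 ⊕ f6) ⊕ 20 = b6 ⊕ 20 = 96

0ee3f70b56d196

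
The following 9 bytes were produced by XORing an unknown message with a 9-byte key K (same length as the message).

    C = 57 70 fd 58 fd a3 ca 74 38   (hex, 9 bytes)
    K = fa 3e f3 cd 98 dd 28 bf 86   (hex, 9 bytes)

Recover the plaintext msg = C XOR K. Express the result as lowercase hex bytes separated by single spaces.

ad 4e 0e 95 65 7e e2 cb be

byte 0:  87 ⊕ 250 = 173
byte 1: 112 ⊕  62 =  78
byte 2: 253 ⊕ 243 =  14
byte 3:  88 ⊕ 205 = 149
byte 4: 253 ⊕ 152 = 101
byte 5: 163 ⊕ 221 = 126
byte 6: 202 ⊕  40 = 226
byte 7: 116 ⊕ 191 = 203
byte 8:  56 ⊕ 134 = 190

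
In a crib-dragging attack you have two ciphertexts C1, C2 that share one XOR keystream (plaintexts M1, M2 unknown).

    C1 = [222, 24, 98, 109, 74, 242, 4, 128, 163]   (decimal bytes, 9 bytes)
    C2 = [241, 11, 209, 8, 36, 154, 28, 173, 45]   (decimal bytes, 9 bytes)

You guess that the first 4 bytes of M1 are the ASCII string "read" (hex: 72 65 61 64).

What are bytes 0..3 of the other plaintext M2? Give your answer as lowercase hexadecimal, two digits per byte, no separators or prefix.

First, C1 ⊕ C2 = (M1 ⊕ K) ⊕ (M2 ⊕ K) = M1 ⊕ M2, so the key drops out. Then M2 = (M1 ⊕ M2) ⊕ M1 over the first 4 bytes.
byte 0: (de ⊕ f1) ⊕ 72 = 2f ⊕ 72 = 5d
byte 1: (18 ⊕ 0b) ⊕ 65 = 13 ⊕ 65 = 76
byte 2: (62 ⊕ d1) ⊕ 61 = b3 ⊕ 61 = d2
byte 3: (6d ⊕ 08) ⊕ 64 = 65 ⊕ 64 = 01

5d76d201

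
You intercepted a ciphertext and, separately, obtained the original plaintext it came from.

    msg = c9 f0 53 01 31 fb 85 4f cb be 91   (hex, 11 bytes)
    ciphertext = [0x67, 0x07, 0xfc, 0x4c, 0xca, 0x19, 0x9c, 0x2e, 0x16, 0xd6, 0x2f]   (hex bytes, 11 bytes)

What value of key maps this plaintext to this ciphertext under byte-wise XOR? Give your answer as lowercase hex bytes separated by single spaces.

ae f7 af 4d fb e2 19 61 dd 68 be

Since ciphertext = msg ⊕ key, XORing both sides with msg gives key = msg ⊕ ciphertext.
byte 0: c9 XOR 67 = ae
byte 1: f0 XOR 07 = f7
byte 2: 53 XOR fc = af
byte 3: 01 XOR 4c = 4d
byte 4: 31 XOR ca = fb
byte 5: fb XOR 19 = e2
byte 6: 85 XOR 9c = 19
byte 7: 4f XOR 2e = 61
byte 8: cb XOR 16 = dd
byte 9: be XOR d6 = 68
byte 10: 91 XOR 2f = be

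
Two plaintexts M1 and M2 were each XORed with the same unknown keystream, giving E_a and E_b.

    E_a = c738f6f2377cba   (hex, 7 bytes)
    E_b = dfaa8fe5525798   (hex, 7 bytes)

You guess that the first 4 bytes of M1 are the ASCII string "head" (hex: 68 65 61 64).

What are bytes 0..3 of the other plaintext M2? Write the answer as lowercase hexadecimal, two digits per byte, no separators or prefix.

70f71873

First, E_a ⊕ E_b = (M1 ⊕ K) ⊕ (M2 ⊕ K) = M1 ⊕ M2, so the key drops out. Then M2 = (M1 ⊕ M2) ⊕ M1 over the first 4 bytes.
byte 0: (c7 ⊕ df) ⊕ 68 = 18 ⊕ 68 = 70
byte 1: (38 ⊕ aa) ⊕ 65 = 92 ⊕ 65 = f7
byte 2: (f6 ⊕ 8f) ⊕ 61 = 79 ⊕ 61 = 18
byte 3: (f2 ⊕ e5) ⊕ 64 = 17 ⊕ 64 = 73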